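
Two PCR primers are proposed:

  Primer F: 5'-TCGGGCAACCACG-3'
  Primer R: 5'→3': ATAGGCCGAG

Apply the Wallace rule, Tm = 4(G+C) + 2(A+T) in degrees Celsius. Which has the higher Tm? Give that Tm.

Primer F: A+T=4, G+C=9 → Tm = 2(4)+4(9) = 44°C
Primer R: A+T=4, G+C=6 → Tm = 2(4)+4(6) = 32°C
44°C vs 32°C → primer F is higher.

Primer F, 44°C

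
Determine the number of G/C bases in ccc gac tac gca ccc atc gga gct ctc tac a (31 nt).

19

Base counts: A=7, T=5, C=14, G=5
Total G or C: 5 + 14 = 19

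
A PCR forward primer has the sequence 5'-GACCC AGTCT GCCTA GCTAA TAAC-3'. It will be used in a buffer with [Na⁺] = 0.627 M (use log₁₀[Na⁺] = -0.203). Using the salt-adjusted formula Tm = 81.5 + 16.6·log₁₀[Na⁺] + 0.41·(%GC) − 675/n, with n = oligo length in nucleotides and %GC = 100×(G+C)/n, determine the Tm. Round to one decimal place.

Length n = 24. Scanning the sequence gives A=7, T=5, G=4, C=8.
G+C = 12, so %GC = 12/24 × 100 = 50%
Salt term: 16.6 × (-0.203) = -3.37
GC term: 0.41 × 50 = 20.5; length term: −675/24 = −28.125
Tm = 81.5 + (-3.37) + 20.5 − 28.125 = 70.505 → 70.5°C

70.5°C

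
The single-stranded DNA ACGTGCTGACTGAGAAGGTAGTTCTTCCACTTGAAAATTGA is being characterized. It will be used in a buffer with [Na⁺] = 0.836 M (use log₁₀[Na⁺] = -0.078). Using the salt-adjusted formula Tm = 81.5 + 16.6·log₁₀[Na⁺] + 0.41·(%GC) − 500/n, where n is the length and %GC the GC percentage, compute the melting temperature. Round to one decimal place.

Length n = 41. Base counts: T=12, G=10, A=12, C=7
G+C = 17, so %GC = 17/41 × 100 = 41.463%
Salt term: 16.6 × (-0.078) = -1.295
GC term: 0.41 × 41.463 = 17; length term: −500/41 = −12.195
Tm = 81.5 + (-1.295) + 17 − 12.195 = 85.01 → 85.0°C

85.0°C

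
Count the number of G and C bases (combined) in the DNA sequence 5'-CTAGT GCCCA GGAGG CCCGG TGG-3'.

17

Scanning the sequence gives C=7, A=3, T=3, G=10.
G+C = 10 + 7 = 17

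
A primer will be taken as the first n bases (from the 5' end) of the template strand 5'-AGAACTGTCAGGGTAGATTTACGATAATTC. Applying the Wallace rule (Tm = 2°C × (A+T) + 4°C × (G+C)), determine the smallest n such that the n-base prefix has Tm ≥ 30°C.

First 10 bases: AGAACTGTCA → Tm = 28°C (< 30°C)
First 11 bases: AGAACTGTCAG → Tm = 32°C (≥ 30°C)
Each additional base adds 2°C (A/T) or 4°C (G/C), so Tm is non-decreasing in n; n = 11 is the first length to reach 30°C.

n = 11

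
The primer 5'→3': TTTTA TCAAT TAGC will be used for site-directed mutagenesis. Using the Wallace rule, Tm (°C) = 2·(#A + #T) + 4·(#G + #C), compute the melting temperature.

34°C

G=1, A=4, T=7, C=2
AT pairs contribute 11, GC pairs contribute 3.
Tm = 4·3 + 2·11 = 12 + 22 = 34°C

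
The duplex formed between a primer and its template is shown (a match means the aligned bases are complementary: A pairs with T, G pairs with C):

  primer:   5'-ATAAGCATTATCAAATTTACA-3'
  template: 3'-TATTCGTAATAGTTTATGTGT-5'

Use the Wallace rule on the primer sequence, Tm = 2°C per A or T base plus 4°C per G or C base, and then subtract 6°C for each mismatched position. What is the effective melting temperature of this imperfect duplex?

38°C

Primer base counts: A=10, T=7, G=1, C=3 → A+T=17, G+C=4
Perfect-match Tm = 2(17) + 4(4) = 34 + 16 = 50°C
Mismatches (positions where the bases are not complementary): 2 (at positions 17, 18)
Effective Tm = 50 − 2×6 = 50 − 12 = 38°C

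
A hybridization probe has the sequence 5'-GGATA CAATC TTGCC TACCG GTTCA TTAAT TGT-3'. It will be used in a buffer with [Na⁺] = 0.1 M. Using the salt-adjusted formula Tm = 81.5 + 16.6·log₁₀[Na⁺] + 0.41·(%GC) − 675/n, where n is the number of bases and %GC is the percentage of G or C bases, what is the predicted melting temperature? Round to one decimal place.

Length n = 33. Base counts: C=7, T=12, G=6, A=8
G+C = 13, so %GC = 13/33 × 100 = 39.394%
Salt term: 16.6 × (-1) = -16.6
GC term: 0.41 × 39.394 = 16.152; length term: −675/33 = −20.455
Tm = 81.5 + (-16.6) + 16.152 − 20.455 = 60.597 → 60.6°C

60.6°C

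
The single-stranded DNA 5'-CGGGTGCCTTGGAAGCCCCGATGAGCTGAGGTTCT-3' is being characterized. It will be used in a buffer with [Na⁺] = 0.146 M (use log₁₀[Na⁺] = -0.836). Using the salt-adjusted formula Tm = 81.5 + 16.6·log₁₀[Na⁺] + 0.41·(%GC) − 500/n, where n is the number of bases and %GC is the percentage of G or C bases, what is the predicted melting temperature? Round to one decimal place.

Length n = 35. Counting bases: A=5, G=13, T=8, C=9
G+C = 22, so %GC = 22/35 × 100 = 62.857%
Salt term: 16.6 × (-0.836) = -13.878
GC term: 0.41 × 62.857 = 25.771; length term: −500/35 = −14.286
Tm = 81.5 + (-13.878) + 25.771 − 14.286 = 79.107 → 79.1°C

79.1°C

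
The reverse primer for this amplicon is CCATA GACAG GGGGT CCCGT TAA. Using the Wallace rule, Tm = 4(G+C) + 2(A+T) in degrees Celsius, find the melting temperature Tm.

G=7, A=6, T=4, C=6
A+T = 10, G+C = 13
Tm = 4·13 + 2·10 = 52 + 20 = 72°C

72°C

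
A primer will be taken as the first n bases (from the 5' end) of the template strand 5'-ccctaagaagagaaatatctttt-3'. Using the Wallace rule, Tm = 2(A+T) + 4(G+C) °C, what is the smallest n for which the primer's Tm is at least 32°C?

n = 11

First 10 bases: CCCTAAGAAG → Tm = 30°C (< 32°C)
First 11 bases: CCCTAAGAAGA → Tm = 32°C (≥ 32°C)
Each additional base adds 2°C (A/T) or 4°C (G/C), so Tm is non-decreasing in n; n = 11 is the first length to reach 32°C.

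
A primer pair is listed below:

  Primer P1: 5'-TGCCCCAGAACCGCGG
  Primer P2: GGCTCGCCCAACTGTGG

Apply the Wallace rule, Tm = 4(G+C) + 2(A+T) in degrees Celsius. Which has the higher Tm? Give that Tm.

Primer P2, 58°C

Primer P1: A+T=4, G+C=12 → Tm = 2(4)+4(12) = 56°C
Primer P2: A+T=5, G+C=12 → Tm = 2(5)+4(12) = 58°C
56°C vs 58°C → primer P2 is higher.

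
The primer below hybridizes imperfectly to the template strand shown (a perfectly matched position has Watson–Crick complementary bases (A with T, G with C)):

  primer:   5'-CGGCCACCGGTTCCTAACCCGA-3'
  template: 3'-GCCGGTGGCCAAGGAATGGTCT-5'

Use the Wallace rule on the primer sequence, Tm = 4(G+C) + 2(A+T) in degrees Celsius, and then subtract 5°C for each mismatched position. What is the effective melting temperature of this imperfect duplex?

64°C

Primer base counts: A=4, T=3, G=5, C=10 → A+T=7, G+C=15
Perfect-match Tm = 2(7) + 4(15) = 14 + 60 = 74°C
Mismatches (positions where the bases are not complementary): 2 (at positions 16, 20)
Effective Tm = 74 − 2×5 = 74 − 10 = 64°C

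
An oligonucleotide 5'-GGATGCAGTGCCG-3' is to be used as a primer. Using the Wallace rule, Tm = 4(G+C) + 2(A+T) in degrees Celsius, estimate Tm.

44°C

Scanning the sequence gives A=2, G=6, T=2, C=3.
So N_AT = 4 and N_GC = 9.
Tm = 4·9 + 2·4 = 36 + 8 = 44°C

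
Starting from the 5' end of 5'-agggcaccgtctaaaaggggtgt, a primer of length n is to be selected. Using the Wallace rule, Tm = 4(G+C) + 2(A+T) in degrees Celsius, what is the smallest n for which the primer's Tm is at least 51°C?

First 16 bases: AGGGCACCGTCTAAAA → Tm = 48°C (< 51°C)
First 17 bases: AGGGCACCGTCTAAAAG → Tm = 52°C (≥ 51°C)
Since every base adds ≥2°C, Tm only increases with n, so the threshold is first crossed at n = 17.

n = 17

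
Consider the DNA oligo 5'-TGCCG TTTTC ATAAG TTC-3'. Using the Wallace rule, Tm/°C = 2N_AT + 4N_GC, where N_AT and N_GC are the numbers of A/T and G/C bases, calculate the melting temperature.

50°C

Counting bases: A=3, C=4, G=3, T=8
So N_AT = 11 and N_GC = 7.
Tm = 2(11) + 4(7) = 22 + 28 = 50°C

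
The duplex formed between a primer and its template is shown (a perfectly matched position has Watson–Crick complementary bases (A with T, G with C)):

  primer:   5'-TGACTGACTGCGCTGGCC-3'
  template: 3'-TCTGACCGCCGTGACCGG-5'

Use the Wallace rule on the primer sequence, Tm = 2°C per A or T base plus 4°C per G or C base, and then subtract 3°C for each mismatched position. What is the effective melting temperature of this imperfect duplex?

Primer base counts: A=2, T=4, G=6, C=6 → A+T=6, G+C=12
Perfect-match Tm = 2(6) + 4(12) = 12 + 48 = 60°C
Mismatches (positions where the bases are not complementary): 4 (at positions 1, 7, 9, 12)
Effective Tm = 60 − 4×3 = 60 − 12 = 48°C

48°C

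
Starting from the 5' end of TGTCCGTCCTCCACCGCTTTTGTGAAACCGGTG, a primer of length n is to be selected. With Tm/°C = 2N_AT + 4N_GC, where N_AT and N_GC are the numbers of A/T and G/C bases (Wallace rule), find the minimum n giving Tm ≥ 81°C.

First 26 bases: TGTCCGTCCTCCACCGCTTTTGTGAA → Tm = 80°C (< 81°C)
First 27 bases: TGTCCGTCCTCCACCGCTTTTGTGAAA → Tm = 82°C (≥ 81°C)
Each additional base adds 2°C (A/T) or 4°C (G/C), so Tm is non-decreasing in n; n = 27 is the first length to reach 81°C.

n = 27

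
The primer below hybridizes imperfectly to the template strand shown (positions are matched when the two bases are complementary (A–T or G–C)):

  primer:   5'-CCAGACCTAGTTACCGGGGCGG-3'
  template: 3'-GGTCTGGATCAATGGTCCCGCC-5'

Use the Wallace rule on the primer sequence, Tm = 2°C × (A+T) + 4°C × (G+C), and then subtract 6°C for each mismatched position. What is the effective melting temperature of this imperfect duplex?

Primer base counts: A=4, T=3, G=8, C=7 → A+T=7, G+C=15
Perfect-match Tm = 2(7) + 4(15) = 14 + 60 = 74°C
Mismatches (positions where the bases are not complementary): 1 (at position 16)
Effective Tm = 74 − 1×6 = 74 − 6 = 68°C

68°C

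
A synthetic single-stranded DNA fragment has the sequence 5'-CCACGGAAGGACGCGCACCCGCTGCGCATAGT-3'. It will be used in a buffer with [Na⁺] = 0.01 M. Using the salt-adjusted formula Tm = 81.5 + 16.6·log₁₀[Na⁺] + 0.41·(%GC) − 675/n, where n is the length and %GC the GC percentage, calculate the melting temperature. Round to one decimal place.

55.4°C

Length n = 32. Counting bases: T=3, A=7, C=12, G=10
G+C = 22, so %GC = 22/32 × 100 = 68.75%
Salt term: 16.6 × (-2) = -33.2
GC term: 0.41 × 68.75 = 28.188; length term: −675/32 = −21.094
Tm = 81.5 + (-33.2) + 28.188 − 21.094 = 55.394 → 55.4°C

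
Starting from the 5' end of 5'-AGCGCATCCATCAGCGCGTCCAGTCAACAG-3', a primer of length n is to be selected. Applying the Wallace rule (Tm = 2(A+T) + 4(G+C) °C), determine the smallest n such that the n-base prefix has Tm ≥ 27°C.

n = 9

First 8 bases: AGCGCATC → Tm = 26°C (< 27°C)
First 9 bases: AGCGCATCC → Tm = 30°C (≥ 27°C)
Since every base adds ≥2°C, Tm only increases with n, so the threshold is first crossed at n = 9.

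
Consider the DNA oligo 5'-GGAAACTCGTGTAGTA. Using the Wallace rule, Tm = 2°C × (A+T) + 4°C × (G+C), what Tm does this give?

Base counts: T=4, C=2, G=5, A=5
AT pairs contribute 9, GC pairs contribute 7.
Tm = 2(9) + 4(7) = 18 + 28 = 46°C

46°C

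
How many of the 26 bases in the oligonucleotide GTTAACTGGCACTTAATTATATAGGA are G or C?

Counting bases: T=9, G=5, A=9, C=3
Total G or C: 5 + 3 = 8

8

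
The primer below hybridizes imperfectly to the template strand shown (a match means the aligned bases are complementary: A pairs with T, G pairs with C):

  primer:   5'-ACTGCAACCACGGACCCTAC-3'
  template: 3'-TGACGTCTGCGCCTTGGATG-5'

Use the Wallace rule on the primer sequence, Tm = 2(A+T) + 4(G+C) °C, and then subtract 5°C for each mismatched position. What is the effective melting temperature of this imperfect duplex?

44°C

Primer base counts: A=6, T=2, G=3, C=9 → A+T=8, G+C=12
Perfect-match Tm = 2(8) + 4(12) = 16 + 48 = 64°C
Mismatches (positions where the bases are not complementary): 4 (at positions 7, 8, 10, 15)
Effective Tm = 64 − 4×5 = 64 − 20 = 44°C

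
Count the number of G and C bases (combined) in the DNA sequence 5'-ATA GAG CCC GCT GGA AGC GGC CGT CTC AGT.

Base counts: T=5, A=6, G=10, C=9
Total G or C: 10 + 9 = 19

19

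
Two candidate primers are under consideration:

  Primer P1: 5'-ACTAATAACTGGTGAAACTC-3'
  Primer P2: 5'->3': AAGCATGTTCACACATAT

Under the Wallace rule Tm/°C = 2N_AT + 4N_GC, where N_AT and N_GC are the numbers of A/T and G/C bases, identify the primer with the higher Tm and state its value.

Primer P1, 54°C

Primer P1: A+T=13, G+C=7 → Tm = 2(13)+4(7) = 54°C
Primer P2: A+T=12, G+C=6 → Tm = 2(12)+4(6) = 48°C
54°C vs 48°C → primer P1 is higher.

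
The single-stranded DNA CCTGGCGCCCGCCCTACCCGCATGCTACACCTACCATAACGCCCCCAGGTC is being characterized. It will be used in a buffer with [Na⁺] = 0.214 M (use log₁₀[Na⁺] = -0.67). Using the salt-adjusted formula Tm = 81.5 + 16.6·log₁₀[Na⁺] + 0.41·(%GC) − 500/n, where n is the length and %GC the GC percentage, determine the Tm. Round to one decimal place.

88.7°C

Length n = 51. Scanning the sequence gives A=9, T=7, C=26, G=9.
G+C = 35, so %GC = 35/51 × 100 = 68.627%
Salt term: 16.6 × (-0.67) = -11.122
GC term: 0.41 × 68.627 = 28.137; length term: −500/51 = −9.804
Tm = 81.5 + (-11.122) + 28.137 − 9.804 = 88.711 → 88.7°C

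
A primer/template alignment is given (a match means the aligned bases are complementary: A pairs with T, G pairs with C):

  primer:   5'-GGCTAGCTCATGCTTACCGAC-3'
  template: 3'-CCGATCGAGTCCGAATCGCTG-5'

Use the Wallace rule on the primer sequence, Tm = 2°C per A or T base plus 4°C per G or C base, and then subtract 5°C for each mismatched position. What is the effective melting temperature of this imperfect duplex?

56°C

Primer base counts: A=4, T=5, G=5, C=7 → A+T=9, G+C=12
Perfect-match Tm = 2(9) + 4(12) = 18 + 48 = 66°C
Mismatches (positions where the bases are not complementary): 2 (at positions 11, 17)
Effective Tm = 66 − 2×5 = 66 − 10 = 56°C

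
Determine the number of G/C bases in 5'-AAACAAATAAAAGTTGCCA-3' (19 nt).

5

Counting bases: T=3, C=3, G=2, A=11
Total G or C: 2 + 3 = 5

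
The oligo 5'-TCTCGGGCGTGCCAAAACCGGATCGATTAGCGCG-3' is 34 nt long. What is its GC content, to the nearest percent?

62%

C=10, G=11, T=6, A=7
G+C = 11 + 10 = 21 out of 34 bases
%GC = 21/34 × 100 = 61.76% ≈ 62%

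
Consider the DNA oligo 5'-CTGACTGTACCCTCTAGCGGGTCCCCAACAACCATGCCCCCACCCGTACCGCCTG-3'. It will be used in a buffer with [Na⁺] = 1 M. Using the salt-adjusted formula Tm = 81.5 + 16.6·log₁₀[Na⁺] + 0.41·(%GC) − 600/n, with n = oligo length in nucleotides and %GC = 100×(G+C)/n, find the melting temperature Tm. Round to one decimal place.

Length n = 55. Scanning the sequence gives A=10, G=10, T=9, C=26.
G+C = 36, so %GC = 36/55 × 100 = 65.455%
Salt term: 16.6 × (0) = 0
GC term: 0.41 × 65.455 = 26.837; length term: −600/55 = −10.909
Tm = 81.5 + (0) + 26.837 − 10.909 = 97.428 → 97.4°C

97.4°C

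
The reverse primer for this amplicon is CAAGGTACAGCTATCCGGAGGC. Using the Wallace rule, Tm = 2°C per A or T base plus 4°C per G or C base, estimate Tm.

70°C

Scanning the sequence gives G=7, T=3, A=6, C=6.
AT pairs contribute 9, GC pairs contribute 13.
Tm = 2(9) + 4(13) = 18 + 52 = 70°C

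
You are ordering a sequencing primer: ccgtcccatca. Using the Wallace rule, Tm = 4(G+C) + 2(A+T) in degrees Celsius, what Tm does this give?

36°C

Base counts: C=6, T=2, G=1, A=2
So N_AT = 4 and N_GC = 7.
Tm = 2(4) + 4(7) = 8 + 28 = 36°C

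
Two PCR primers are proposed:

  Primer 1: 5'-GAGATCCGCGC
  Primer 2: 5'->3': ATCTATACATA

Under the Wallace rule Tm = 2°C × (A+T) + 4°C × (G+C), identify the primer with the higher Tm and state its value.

Primer 1: A+T=3, G+C=8 → Tm = 2(3)+4(8) = 38°C
Primer 2: A+T=9, G+C=2 → Tm = 2(9)+4(2) = 26°C
38°C vs 26°C → primer 1 is higher.

Primer 1, 38°C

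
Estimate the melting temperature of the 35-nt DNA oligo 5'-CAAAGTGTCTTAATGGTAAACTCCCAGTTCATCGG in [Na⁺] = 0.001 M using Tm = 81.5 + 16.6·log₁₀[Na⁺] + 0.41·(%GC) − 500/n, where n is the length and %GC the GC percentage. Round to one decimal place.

Length n = 35. Scanning the sequence gives G=7, A=10, C=8, T=10.
G+C = 15, so %GC = 15/35 × 100 = 42.857%
Salt term: 16.6 × (-3) = -49.8
GC term: 0.41 × 42.857 = 17.571; length term: −500/35 = −14.286
Tm = 81.5 + (-49.8) + 17.571 − 14.286 = 34.985 → 35.0°C

35.0°C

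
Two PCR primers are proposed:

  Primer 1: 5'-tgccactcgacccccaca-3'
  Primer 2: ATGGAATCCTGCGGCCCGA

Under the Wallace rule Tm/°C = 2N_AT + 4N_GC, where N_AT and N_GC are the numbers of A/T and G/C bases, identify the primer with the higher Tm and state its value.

Primer 2, 62°C

Primer 1: A+T=6, G+C=12 → Tm = 2(6)+4(12) = 60°C
Primer 2: A+T=7, G+C=12 → Tm = 2(7)+4(12) = 62°C
60°C vs 62°C → primer 2 is higher.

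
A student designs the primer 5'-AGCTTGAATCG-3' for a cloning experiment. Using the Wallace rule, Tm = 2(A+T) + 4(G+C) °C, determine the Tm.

32°C

Base counts: G=3, T=3, A=3, C=2
A+T = 6, G+C = 5
Tm = 2(6) + 4(5) = 12 + 20 = 32°C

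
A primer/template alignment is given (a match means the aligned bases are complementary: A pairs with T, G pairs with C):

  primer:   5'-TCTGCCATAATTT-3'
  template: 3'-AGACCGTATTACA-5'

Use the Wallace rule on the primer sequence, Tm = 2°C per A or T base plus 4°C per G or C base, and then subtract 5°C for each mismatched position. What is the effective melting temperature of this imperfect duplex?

Primer base counts: A=3, T=6, G=1, C=3 → A+T=9, G+C=4
Perfect-match Tm = 2(9) + 4(4) = 18 + 16 = 34°C
Mismatches (positions where the bases are not complementary): 2 (at positions 5, 12)
Effective Tm = 34 − 2×5 = 34 − 10 = 24°C

24°C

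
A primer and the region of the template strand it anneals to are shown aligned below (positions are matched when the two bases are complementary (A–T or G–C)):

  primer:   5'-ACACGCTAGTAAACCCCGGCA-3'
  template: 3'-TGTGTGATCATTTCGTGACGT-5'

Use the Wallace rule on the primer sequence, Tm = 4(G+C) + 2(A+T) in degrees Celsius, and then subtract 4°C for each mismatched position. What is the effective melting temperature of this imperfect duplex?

Primer base counts: A=7, T=2, G=4, C=8 → A+T=9, G+C=12
Perfect-match Tm = 2(9) + 4(12) = 18 + 48 = 66°C
Mismatches (positions where the bases are not complementary): 4 (at positions 5, 14, 16, 18)
Effective Tm = 66 − 4×4 = 66 − 16 = 50°C

50°C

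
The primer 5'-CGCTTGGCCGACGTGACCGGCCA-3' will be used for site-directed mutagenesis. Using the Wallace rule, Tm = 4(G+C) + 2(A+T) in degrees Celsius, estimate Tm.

A=3, G=8, C=9, T=3
AT pairs contribute 6, GC pairs contribute 17.
Tm = 2×6 + 4×17 = 80°C

80°C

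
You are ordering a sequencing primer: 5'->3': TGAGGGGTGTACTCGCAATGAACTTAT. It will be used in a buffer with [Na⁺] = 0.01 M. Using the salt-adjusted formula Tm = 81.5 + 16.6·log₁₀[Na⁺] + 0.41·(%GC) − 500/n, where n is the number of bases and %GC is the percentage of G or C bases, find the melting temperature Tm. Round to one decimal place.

Length n = 27. C=4, G=8, A=7, T=8
G+C = 12, so %GC = 12/27 × 100 = 44.444%
Salt term: 16.6 × (-2) = -33.2
GC term: 0.41 × 44.444 = 18.222; length term: −500/27 = −18.519
Tm = 81.5 + (-33.2) + 18.222 − 18.519 = 48.003 → 48.0°C

48.0°C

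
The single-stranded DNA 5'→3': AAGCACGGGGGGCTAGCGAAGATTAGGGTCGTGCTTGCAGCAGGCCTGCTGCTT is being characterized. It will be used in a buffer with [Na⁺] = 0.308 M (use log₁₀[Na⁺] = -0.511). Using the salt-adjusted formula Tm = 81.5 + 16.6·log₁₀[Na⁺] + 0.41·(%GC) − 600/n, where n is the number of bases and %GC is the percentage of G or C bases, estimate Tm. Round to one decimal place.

87.0°C

Length n = 54. Counting bases: C=12, T=11, A=10, G=21
G+C = 33, so %GC = 33/54 × 100 = 61.111%
Salt term: 16.6 × (-0.511) = -8.483
GC term: 0.41 × 61.111 = 25.056; length term: −600/54 = −11.111
Tm = 81.5 + (-8.483) + 25.056 − 11.111 = 86.962 → 87.0°C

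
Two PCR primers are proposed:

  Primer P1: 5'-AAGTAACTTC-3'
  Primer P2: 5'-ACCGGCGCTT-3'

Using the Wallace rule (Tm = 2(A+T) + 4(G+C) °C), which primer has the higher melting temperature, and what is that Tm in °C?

Primer P2, 34°C

Primer P1: A+T=7, G+C=3 → Tm = 2(7)+4(3) = 26°C
Primer P2: A+T=3, G+C=7 → Tm = 2(3)+4(7) = 34°C
26°C vs 34°C → primer P2 is higher.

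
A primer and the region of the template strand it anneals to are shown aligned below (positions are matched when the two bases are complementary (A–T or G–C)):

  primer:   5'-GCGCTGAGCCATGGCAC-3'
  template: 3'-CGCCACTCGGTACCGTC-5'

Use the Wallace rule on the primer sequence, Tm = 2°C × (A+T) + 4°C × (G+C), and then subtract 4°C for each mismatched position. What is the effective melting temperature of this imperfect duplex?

50°C

Primer base counts: A=3, T=2, G=6, C=6 → A+T=5, G+C=12
Perfect-match Tm = 2(5) + 4(12) = 10 + 48 = 58°C
Mismatches (positions where the bases are not complementary): 2 (at positions 4, 17)
Effective Tm = 58 − 2×4 = 58 − 8 = 50°C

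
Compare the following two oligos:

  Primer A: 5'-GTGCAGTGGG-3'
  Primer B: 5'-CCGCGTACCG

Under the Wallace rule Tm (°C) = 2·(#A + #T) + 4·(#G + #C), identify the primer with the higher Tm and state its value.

Primer A: A+T=3, G+C=7 → Tm = 2(3)+4(7) = 34°C
Primer B: A+T=2, G+C=8 → Tm = 2(2)+4(8) = 36°C
34°C vs 36°C → primer B is higher.

Primer B, 36°C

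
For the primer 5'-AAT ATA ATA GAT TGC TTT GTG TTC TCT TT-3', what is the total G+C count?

7

Scanning the sequence gives A=7, T=15, G=4, C=3.
Total G or C: 4 + 3 = 7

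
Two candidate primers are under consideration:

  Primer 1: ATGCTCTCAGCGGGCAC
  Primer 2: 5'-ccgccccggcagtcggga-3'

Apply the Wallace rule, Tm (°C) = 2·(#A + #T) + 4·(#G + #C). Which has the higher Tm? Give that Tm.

Primer 2, 66°C

Primer 1: A+T=6, G+C=11 → Tm = 2(6)+4(11) = 56°C
Primer 2: A+T=3, G+C=15 → Tm = 2(3)+4(15) = 66°C
56°C vs 66°C → primer 2 is higher.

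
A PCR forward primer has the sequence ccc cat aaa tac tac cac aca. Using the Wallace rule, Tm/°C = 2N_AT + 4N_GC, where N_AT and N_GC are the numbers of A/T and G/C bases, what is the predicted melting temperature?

60°C

G=0, A=9, C=9, T=3
So N_AT = 12 and N_GC = 9.
Tm = 4·9 + 2·12 = 36 + 24 = 60°C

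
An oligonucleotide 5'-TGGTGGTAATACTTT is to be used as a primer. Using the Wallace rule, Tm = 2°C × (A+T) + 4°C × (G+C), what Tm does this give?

T=7, G=4, A=3, C=1
A+T = 10, G+C = 5
Tm = 2(10) + 4(5) = 20 + 20 = 40°C

40°C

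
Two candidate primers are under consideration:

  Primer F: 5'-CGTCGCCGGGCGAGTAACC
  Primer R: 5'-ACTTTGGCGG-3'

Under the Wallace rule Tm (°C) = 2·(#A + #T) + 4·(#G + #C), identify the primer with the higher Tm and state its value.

Primer F: A+T=5, G+C=14 → Tm = 2(5)+4(14) = 66°C
Primer R: A+T=4, G+C=6 → Tm = 2(4)+4(6) = 32°C
66°C vs 32°C → primer F is higher.

Primer F, 66°C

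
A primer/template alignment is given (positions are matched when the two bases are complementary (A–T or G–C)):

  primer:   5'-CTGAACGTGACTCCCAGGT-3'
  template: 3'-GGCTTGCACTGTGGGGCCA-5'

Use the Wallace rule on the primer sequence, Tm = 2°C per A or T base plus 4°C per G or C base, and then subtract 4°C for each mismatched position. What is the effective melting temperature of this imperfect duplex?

Primer base counts: A=4, T=4, G=5, C=6 → A+T=8, G+C=11
Perfect-match Tm = 2(8) + 4(11) = 16 + 44 = 60°C
Mismatches (positions where the bases are not complementary): 3 (at positions 2, 12, 16)
Effective Tm = 60 − 3×4 = 60 − 12 = 48°C

48°C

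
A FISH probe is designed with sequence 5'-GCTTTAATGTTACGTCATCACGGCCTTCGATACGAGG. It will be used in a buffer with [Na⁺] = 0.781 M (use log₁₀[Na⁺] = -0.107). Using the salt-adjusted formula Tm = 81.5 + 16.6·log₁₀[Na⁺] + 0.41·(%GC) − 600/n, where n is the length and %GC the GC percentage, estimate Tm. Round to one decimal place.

Length n = 37. Scanning the sequence gives T=11, G=9, C=9, A=8.
G+C = 18, so %GC = 18/37 × 100 = 48.649%
Salt term: 16.6 × (-0.107) = -1.776
GC term: 0.41 × 48.649 = 19.946; length term: −600/37 = −16.216
Tm = 81.5 + (-1.776) + 19.946 − 16.216 = 83.454 → 83.5°C

83.5°C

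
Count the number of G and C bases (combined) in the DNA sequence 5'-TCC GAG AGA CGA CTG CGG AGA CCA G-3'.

16

Scanning the sequence gives T=2, G=9, A=7, C=7.
Total G or C: 9 + 7 = 16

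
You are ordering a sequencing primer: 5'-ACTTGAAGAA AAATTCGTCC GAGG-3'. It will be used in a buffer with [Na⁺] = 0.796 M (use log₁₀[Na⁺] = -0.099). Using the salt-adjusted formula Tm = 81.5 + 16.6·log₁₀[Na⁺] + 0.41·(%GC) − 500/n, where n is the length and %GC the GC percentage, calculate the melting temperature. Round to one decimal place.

Length n = 24. Counting bases: T=5, A=9, G=6, C=4
G+C = 10, so %GC = 10/24 × 100 = 41.667%
Salt term: 16.6 × (-0.099) = -1.643
GC term: 0.41 × 41.667 = 17.083; length term: −500/24 = −20.833
Tm = 81.5 + (-1.643) + 17.083 − 20.833 = 76.107 → 76.1°C

76.1°C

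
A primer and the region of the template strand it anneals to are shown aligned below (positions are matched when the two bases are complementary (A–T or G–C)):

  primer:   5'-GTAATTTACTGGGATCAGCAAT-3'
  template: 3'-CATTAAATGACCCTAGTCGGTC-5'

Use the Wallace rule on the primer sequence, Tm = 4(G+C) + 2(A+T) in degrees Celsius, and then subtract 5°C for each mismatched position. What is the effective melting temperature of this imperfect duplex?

50°C

Primer base counts: A=7, T=7, G=5, C=3 → A+T=14, G+C=8
Perfect-match Tm = 2(14) + 4(8) = 28 + 32 = 60°C
Mismatches (positions where the bases are not complementary): 2 (at positions 20, 22)
Effective Tm = 60 − 2×5 = 60 − 10 = 50°C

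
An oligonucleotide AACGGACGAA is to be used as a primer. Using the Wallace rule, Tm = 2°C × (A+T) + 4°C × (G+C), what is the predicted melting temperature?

Counting bases: A=5, T=0, G=3, C=2
AT pairs contribute 5, GC pairs contribute 5.
Tm = 2×5 + 4×5 = 30°C

30°C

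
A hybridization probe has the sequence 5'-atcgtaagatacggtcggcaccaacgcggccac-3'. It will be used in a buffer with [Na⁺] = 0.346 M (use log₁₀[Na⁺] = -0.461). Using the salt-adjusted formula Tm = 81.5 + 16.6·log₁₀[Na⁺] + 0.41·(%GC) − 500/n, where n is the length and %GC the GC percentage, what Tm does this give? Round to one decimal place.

83.5°C

Length n = 33. T=4, C=11, G=9, A=9
G+C = 20, so %GC = 20/33 × 100 = 60.606%
Salt term: 16.6 × (-0.461) = -7.653
GC term: 0.41 × 60.606 = 24.848; length term: −500/33 = −15.152
Tm = 81.5 + (-7.653) + 24.848 − 15.152 = 83.543 → 83.5°C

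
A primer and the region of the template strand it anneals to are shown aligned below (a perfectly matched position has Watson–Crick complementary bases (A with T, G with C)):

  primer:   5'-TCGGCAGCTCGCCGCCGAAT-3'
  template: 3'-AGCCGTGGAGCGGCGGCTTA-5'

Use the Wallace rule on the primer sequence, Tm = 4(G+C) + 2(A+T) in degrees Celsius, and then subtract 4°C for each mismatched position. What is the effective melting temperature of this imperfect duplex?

64°C

Primer base counts: A=3, T=3, G=6, C=8 → A+T=6, G+C=14
Perfect-match Tm = 2(6) + 4(14) = 12 + 56 = 68°C
Mismatches (positions where the bases are not complementary): 1 (at position 7)
Effective Tm = 68 − 1×4 = 68 − 4 = 64°C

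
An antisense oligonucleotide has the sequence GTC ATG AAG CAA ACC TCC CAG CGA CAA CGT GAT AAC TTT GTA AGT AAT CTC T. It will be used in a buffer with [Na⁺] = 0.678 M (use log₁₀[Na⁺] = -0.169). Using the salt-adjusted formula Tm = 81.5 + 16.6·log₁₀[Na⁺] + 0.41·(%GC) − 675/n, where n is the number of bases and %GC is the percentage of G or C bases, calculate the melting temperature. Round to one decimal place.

Length n = 52. Counting bases: T=13, G=9, C=13, A=17
G+C = 22, so %GC = 22/52 × 100 = 42.308%
Salt term: 16.6 × (-0.169) = -2.805
GC term: 0.41 × 42.308 = 17.346; length term: −675/52 = −12.981
Tm = 81.5 + (-2.805) + 17.346 − 12.981 = 83.06 → 83.1°C

83.1°C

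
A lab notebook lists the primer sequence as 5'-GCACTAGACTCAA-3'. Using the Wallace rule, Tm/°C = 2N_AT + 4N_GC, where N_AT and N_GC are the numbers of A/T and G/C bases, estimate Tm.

38°C

Counting bases: A=5, C=4, T=2, G=2
So N_AT = 7 and N_GC = 6.
Tm = 2(7) + 4(6) = 14 + 24 = 38°C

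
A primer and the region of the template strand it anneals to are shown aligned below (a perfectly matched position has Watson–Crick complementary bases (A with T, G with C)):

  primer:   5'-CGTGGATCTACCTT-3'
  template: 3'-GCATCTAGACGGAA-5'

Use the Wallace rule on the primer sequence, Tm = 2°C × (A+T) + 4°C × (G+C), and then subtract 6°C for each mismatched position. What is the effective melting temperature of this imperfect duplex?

Primer base counts: A=2, T=5, G=3, C=4 → A+T=7, G+C=7
Perfect-match Tm = 2(7) + 4(7) = 14 + 28 = 42°C
Mismatches (positions where the bases are not complementary): 2 (at positions 4, 10)
Effective Tm = 42 − 2×6 = 42 − 12 = 30°C

30°C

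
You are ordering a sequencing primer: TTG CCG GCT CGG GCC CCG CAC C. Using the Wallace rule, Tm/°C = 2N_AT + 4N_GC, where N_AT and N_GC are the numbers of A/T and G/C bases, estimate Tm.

80°C

Base counts: C=11, A=1, T=3, G=7
So N_AT = 4 and N_GC = 18.
Tm = 2(4) + 4(18) = 8 + 72 = 80°C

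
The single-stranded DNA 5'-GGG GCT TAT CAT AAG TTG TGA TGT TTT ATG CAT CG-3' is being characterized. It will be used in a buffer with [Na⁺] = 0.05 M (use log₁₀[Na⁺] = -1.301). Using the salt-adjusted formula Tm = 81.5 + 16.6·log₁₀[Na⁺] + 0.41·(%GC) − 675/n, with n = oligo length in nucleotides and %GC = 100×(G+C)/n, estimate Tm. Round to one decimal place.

57.0°C

Length n = 35. C=4, A=7, G=10, T=14
G+C = 14, so %GC = 14/35 × 100 = 40%
Salt term: 16.6 × (-1.301) = -21.597
GC term: 0.41 × 40 = 16.4; length term: −675/35 = −19.286
Tm = 81.5 + (-21.597) + 16.4 − 19.286 = 57.017 → 57.0°C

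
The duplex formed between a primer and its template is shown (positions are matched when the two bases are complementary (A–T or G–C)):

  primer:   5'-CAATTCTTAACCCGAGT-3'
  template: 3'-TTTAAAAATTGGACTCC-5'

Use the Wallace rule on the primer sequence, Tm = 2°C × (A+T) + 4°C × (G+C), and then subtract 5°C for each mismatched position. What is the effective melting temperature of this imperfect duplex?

28°C

Primer base counts: A=5, T=5, G=2, C=5 → A+T=10, G+C=7
Perfect-match Tm = 2(10) + 4(7) = 20 + 28 = 48°C
Mismatches (positions where the bases are not complementary): 4 (at positions 1, 6, 13, 17)
Effective Tm = 48 − 4×5 = 48 − 20 = 28°C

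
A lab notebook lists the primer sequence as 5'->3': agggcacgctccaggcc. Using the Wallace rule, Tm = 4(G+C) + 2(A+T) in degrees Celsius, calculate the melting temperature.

60°C

Counting bases: G=6, C=7, T=1, A=3
A+T = 4, G+C = 13
Tm = 2(4) + 4(13) = 8 + 52 = 60°C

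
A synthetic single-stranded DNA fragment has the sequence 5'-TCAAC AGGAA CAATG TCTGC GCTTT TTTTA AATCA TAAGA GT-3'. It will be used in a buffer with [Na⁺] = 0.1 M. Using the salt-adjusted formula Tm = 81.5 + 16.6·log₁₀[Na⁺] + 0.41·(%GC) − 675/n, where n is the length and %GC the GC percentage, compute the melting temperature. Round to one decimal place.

62.5°C

Length n = 42. Scanning the sequence gives G=7, A=14, T=14, C=7.
G+C = 14, so %GC = 14/42 × 100 = 33.333%
Salt term: 16.6 × (-1) = -16.6
GC term: 0.41 × 33.333 = 13.667; length term: −675/42 = −16.071
Tm = 81.5 + (-16.6) + 13.667 − 16.071 = 62.496 → 62.5°C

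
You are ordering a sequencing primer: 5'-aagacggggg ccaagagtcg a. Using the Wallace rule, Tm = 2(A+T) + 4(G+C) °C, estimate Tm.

Scanning the sequence gives A=7, G=9, T=1, C=4.
A+T = 8, G+C = 13
Tm = 2(8) + 4(13) = 16 + 52 = 68°C

68°C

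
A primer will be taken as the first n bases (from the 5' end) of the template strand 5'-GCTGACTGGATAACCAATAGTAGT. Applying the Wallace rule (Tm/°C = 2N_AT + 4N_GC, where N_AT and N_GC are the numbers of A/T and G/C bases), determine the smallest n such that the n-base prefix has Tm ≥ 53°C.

First 18 bases: GCTGACTGGATAACCAAT → Tm = 52°C (< 53°C)
First 19 bases: GCTGACTGGATAACCAATA → Tm = 54°C (≥ 53°C)
Since every base adds ≥2°C, Tm only increases with n, so the threshold is first crossed at n = 19.

n = 19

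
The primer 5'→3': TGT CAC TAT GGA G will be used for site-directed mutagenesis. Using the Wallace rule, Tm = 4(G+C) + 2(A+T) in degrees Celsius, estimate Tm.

38°C

A=3, C=2, T=4, G=4
So N_AT = 7 and N_GC = 6.
Tm = 2×7 + 4×6 = 38°C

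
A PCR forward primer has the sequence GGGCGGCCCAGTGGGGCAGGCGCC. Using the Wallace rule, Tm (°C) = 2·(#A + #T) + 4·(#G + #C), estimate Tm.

Base counts: G=13, A=2, T=1, C=8
A+T = 3, G+C = 21
Tm = 2(3) + 4(21) = 6 + 84 = 90°C

90°C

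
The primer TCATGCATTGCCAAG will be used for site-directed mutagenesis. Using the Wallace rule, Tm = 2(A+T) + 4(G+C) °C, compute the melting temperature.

44°C

Counting bases: G=3, C=4, T=4, A=4
So N_AT = 8 and N_GC = 7.
Tm = 2×8 + 4×7 = 44°C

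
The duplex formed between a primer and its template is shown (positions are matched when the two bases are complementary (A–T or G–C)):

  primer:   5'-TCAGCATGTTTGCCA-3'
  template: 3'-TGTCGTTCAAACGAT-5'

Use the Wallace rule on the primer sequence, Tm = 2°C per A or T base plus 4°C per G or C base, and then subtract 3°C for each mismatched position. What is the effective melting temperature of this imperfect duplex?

Primer base counts: A=3, T=5, G=3, C=4 → A+T=8, G+C=7
Perfect-match Tm = 2(8) + 4(7) = 16 + 28 = 44°C
Mismatches (positions where the bases are not complementary): 3 (at positions 1, 7, 14)
Effective Tm = 44 − 3×3 = 44 − 9 = 35°C

35°C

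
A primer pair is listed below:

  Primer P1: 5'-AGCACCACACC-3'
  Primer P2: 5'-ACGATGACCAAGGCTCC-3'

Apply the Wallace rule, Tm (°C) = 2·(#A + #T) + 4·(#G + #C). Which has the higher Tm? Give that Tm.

Primer P1: A+T=4, G+C=7 → Tm = 2(4)+4(7) = 36°C
Primer P2: A+T=7, G+C=10 → Tm = 2(7)+4(10) = 54°C
36°C vs 54°C → primer P2 is higher.

Primer P2, 54°C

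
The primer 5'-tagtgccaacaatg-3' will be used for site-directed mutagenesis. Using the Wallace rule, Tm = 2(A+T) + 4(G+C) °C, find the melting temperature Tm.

40°C

Base counts: T=3, A=5, G=3, C=3
A+T = 8, G+C = 6
Tm = 2(8) + 4(6) = 16 + 24 = 40°C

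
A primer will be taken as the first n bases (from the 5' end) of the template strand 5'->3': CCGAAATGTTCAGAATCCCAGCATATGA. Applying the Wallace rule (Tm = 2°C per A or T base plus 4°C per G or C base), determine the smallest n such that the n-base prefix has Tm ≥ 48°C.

First 16 bases: CCGAAATGTTCAGAAT → Tm = 44°C (< 48°C)
First 17 bases: CCGAAATGTTCAGAATC → Tm = 48°C (≥ 48°C)
Each additional base adds 2°C (A/T) or 4°C (G/C), so Tm is non-decreasing in n; n = 17 is the first length to reach 48°C.

n = 17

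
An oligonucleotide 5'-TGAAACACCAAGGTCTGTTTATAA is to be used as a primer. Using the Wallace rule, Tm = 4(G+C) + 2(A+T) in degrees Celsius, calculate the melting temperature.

Counting bases: C=4, G=4, T=7, A=9
So N_AT = 16 and N_GC = 8.
Tm = 2×16 + 4×8 = 64°C

64°C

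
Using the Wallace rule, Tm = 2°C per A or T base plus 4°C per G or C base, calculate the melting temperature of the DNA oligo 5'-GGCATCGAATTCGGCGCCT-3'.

Base counts: G=6, A=3, T=4, C=6
A+T = 7, G+C = 12
Tm = 4·12 + 2·7 = 48 + 14 = 62°C

62°C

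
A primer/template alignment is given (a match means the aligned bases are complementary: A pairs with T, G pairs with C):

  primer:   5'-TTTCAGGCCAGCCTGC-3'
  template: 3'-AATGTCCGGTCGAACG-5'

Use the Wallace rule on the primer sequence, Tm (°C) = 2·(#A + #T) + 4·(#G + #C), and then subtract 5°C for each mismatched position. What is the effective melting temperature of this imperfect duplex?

42°C

Primer base counts: A=2, T=4, G=4, C=6 → A+T=6, G+C=10
Perfect-match Tm = 2(6) + 4(10) = 12 + 40 = 52°C
Mismatches (positions where the bases are not complementary): 2 (at positions 3, 13)
Effective Tm = 52 − 2×5 = 52 − 10 = 42°C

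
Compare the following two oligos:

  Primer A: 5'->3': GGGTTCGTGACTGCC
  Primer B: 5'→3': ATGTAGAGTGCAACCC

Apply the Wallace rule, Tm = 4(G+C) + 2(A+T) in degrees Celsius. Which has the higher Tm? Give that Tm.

Primer A, 50°C

Primer A: A+T=5, G+C=10 → Tm = 2(5)+4(10) = 50°C
Primer B: A+T=8, G+C=8 → Tm = 2(8)+4(8) = 48°C
50°C vs 48°C → primer A is higher.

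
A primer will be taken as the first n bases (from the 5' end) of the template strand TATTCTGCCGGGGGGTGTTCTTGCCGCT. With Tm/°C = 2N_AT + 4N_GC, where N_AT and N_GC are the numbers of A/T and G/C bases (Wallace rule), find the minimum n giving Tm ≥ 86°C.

First 26 bases: TATTCTGCCGGGGGGTGTTCTTGCCG → Tm = 84°C (< 86°C)
First 27 bases: TATTCTGCCGGGGGGTGTTCTTGCCGC → Tm = 88°C (≥ 86°C)
Since every base adds ≥2°C, Tm only increases with n, so the threshold is first crossed at n = 27.

n = 27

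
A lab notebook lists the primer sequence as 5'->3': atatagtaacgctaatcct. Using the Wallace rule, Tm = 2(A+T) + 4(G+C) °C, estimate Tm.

Counting bases: A=7, C=4, T=6, G=2
So N_AT = 13 and N_GC = 6.
Tm = 4·6 + 2·13 = 24 + 26 = 50°C

50°C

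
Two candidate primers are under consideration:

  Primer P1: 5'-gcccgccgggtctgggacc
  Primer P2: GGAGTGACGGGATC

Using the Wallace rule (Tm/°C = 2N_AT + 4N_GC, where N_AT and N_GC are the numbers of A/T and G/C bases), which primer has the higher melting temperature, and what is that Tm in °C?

Primer P1, 70°C

Primer P1: A+T=3, G+C=16 → Tm = 2(3)+4(16) = 70°C
Primer P2: A+T=5, G+C=9 → Tm = 2(5)+4(9) = 46°C
70°C vs 46°C → primer P1 is higher.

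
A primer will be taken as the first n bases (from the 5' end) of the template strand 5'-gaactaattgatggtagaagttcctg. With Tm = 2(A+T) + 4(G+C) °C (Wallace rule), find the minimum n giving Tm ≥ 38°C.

n = 14

First 13 bases: GAACTAATTGATG → Tm = 34°C (< 38°C)
First 14 bases: GAACTAATTGATGG → Tm = 38°C (≥ 38°C)
Each additional base adds 2°C (A/T) or 4°C (G/C), so Tm is non-decreasing in n; n = 14 is the first length to reach 38°C.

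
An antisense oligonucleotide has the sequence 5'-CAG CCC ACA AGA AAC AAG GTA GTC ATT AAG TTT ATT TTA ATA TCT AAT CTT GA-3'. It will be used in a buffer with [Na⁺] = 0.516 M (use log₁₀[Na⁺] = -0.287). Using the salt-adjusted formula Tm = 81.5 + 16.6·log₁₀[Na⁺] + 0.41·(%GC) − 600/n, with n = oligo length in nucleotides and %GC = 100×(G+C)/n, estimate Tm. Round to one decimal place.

77.8°C

Length n = 53. Base counts: A=20, C=9, G=7, T=17
G+C = 16, so %GC = 16/53 × 100 = 30.189%
Salt term: 16.6 × (-0.287) = -4.764
GC term: 0.41 × 30.189 = 12.377; length term: −600/53 = −11.321
Tm = 81.5 + (-4.764) + 12.377 − 11.321 = 77.792 → 77.8°C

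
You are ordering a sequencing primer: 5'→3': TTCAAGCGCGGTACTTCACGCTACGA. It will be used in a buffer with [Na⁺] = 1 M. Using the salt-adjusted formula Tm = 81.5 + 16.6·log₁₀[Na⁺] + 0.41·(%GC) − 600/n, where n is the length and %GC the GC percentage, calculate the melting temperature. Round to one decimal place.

80.5°C

Length n = 26. C=8, G=6, A=6, T=6
G+C = 14, so %GC = 14/26 × 100 = 53.846%
Salt term: 16.6 × (0) = 0
GC term: 0.41 × 53.846 = 22.077; length term: −600/26 = −23.077
Tm = 81.5 + (0) + 22.077 − 23.077 = 80.5 → 80.5°C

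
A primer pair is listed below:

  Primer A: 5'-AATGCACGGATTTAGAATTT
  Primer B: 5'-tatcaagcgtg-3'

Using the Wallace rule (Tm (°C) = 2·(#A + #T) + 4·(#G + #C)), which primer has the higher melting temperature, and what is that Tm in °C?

Primer A: A+T=14, G+C=6 → Tm = 2(14)+4(6) = 52°C
Primer B: A+T=6, G+C=5 → Tm = 2(6)+4(5) = 32°C
52°C vs 32°C → primer A is higher.

Primer A, 52°C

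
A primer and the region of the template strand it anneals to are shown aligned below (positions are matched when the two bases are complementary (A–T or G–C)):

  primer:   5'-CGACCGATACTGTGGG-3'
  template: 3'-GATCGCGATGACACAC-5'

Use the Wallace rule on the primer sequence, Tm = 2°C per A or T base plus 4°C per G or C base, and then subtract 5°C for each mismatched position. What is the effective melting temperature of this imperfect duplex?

Primer base counts: A=3, T=3, G=6, C=4 → A+T=6, G+C=10
Perfect-match Tm = 2(6) + 4(10) = 12 + 40 = 52°C
Mismatches (positions where the bases are not complementary): 4 (at positions 2, 4, 7, 15)
Effective Tm = 52 − 4×5 = 52 − 20 = 32°C

32°C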